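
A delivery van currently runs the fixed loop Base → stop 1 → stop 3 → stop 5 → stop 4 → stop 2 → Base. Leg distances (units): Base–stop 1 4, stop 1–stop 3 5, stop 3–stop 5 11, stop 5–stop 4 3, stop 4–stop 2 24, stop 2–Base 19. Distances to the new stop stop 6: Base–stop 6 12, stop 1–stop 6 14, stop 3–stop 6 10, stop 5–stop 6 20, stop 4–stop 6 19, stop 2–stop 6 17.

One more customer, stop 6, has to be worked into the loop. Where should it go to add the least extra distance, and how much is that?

Insertion cost between consecutive stops i–j is d(i,stop 6) + d(stop 6,j) − d(i,j):
  between Base and stop 1: 12 + 14 − 4 = 22
  between stop 1 and stop 3: 14 + 10 − 5 = 19
  between stop 3 and stop 5: 10 + 20 − 11 = 19
  between stop 5 and stop 4: 20 + 19 − 3 = 36
  between stop 4 and stop 2: 19 + 17 − 24 = 12
  between stop 2 and Base: 17 + 12 − 19 = 10
Cheapest insertion is between stop 2 and Base, adding 10.
New total = 66 + 10 = 76.

Minimum extra distance: 10, inserting stop 6 between stop 2 and Base.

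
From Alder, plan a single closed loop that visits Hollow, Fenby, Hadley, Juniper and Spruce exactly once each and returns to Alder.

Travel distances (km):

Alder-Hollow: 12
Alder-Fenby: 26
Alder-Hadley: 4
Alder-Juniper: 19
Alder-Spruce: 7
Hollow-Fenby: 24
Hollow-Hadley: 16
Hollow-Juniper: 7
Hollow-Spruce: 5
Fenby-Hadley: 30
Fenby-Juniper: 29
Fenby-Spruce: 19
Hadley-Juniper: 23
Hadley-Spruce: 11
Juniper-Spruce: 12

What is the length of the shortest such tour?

With 5 stops there are 5!/2 = 60 distinct round trips (a route and its reverse cost the same).
Alder-Hollow-Fenby-Hadley-Juniper-Spruce-Alder: 12+24+30+23+12+7 = 108
Alder-Hollow-Fenby-Hadley-Spruce-Juniper-Alder: 12+24+30+11+12+19 = 108
Alder-Hollow-Fenby-Juniper-Hadley-Spruce-Alder: 12+24+29+23+11+7 = 106
Alder-Hollow-Fenby-Juniper-Spruce-Hadley-Alder: 12+24+29+12+11+4 = 92
Alder-Hollow-Fenby-Spruce-Hadley-Juniper-Alder: 12+24+19+11+23+19 = 108
Alder-Hollow-Fenby-Spruce-Juniper-Hadley-Alder: 12+24+19+12+23+4 = 94
Alder-Hollow-Hadley-Fenby-Juniper-Spruce-Alder: 12+16+30+29+12+7 = 106
Alder-Hollow-Hadley-Fenby-Spruce-Juniper-Alder: 12+16+30+19+12+19 = 108
Alder-Hollow-Hadley-Juniper-Fenby-Spruce-Alder: 12+16+23+29+19+7 = 106
Alder-Hollow-Hadley-Juniper-Spruce-Fenby-Alder: 12+16+23+12+19+26 = 108
Alder-Hollow-Hadley-Spruce-Fenby-Juniper-Alder: 12+16+11+19+29+19 = 106
Alder-Hollow-Hadley-Spruce-Juniper-Fenby-Alder: 12+16+11+12+29+26 = 106
Alder-Hollow-Juniper-Fenby-Hadley-Spruce-Alder: 12+7+29+30+11+7 = 96
Alder-Hollow-Juniper-Fenby-Spruce-Hadley-Alder: 12+7+29+19+11+4 = 82
… (46 more)
The minimum is 82.
One optimal route: Alder → Hollow → Juniper → Fenby → Spruce → Hadley → Alder (or its reverse).

Shortest round trip = 82 km.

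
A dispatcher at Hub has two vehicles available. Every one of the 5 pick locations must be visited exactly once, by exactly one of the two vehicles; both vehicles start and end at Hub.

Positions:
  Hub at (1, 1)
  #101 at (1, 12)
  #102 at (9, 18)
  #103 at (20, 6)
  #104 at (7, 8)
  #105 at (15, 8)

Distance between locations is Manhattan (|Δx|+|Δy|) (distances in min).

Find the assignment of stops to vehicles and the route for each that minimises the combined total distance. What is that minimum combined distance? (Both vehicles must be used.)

94 min — the smallest possible combined total.

Check every non-empty split of the stops between the two vehicles; for each half take its own optimal tour:
  {#101} + {#102, #103, #104, #105}: 22 + 72 = 94
  {#102} + {#101, #103, #104, #105}: 50 + 60 = 110
  {#101, #102} + {#103, #104, #105}: 50 + 52 = 102
  {#103} + {#101, #102, #104, #105}: 48 + 62 = 110
  {#101, #103} + {#102, #104, #105}: 60 + 62 = 122
  {#102, #103} + {#101, #104, #105}: 72 + 50 = 122
  … (15 splits in total)
Best: vehicle 1 Hub → #101 → Hub = 22; vehicle 2 Hub → #103 → #105 → #102 → #104 → Hub = 72; combined 94.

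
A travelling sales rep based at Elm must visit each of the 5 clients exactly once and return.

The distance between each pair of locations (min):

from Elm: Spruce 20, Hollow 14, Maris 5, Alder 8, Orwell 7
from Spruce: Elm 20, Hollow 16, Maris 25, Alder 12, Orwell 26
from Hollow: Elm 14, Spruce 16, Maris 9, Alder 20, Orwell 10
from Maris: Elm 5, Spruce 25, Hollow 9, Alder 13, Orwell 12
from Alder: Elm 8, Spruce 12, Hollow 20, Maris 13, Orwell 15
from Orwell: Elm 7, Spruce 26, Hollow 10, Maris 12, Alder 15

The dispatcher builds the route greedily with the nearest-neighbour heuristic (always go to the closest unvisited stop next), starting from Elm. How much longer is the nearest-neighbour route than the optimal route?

Elm: Maris=5, Orwell=7, Alder=8, Hollow=14, Spruce=20 ⇒ Maris
Maris: Hollow=9, Orwell=12, Alder=13, Spruce=25 ⇒ Hollow
Hollow: Orwell=10, Spruce=16, Alder=20 ⇒ Orwell
Orwell: Alder=15, Spruce=26 ⇒ Alder
Alder: Spruce=12 ⇒ Spruce
NN route Elm → Maris → Hollow → Orwell → Alder → Spruce → Elm costs 71.
Optimal: Elm → Maris → Alder → Spruce → Hollow → Orwell → Elm costs 63 (by enumerating all 60 distinct tours).
Excess = 71 − 63 = 8.

The nearest-neighbour route is 8 min longer than optimal.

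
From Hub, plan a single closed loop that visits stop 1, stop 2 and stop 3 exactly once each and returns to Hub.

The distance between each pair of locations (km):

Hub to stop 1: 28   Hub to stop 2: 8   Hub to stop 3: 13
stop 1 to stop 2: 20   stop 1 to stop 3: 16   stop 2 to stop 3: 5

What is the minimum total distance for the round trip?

With 3 stops there are 3!/2 = 3 distinct round trips (a route and its reverse cost the same).
Hub-stop 1-stop 2-stop 3-Hub: 28+20+5+13 = 66
Hub-stop 1-stop 3-stop 2-Hub: 28+16+5+8 = 57
Hub-stop 2-stop 1-stop 3-Hub: 8+20+16+13 = 57
The minimum is 57.
One optimal route: Hub → stop 1 → stop 3 → stop 2 → Hub (or its reverse).

Minimum total distance: 57 km.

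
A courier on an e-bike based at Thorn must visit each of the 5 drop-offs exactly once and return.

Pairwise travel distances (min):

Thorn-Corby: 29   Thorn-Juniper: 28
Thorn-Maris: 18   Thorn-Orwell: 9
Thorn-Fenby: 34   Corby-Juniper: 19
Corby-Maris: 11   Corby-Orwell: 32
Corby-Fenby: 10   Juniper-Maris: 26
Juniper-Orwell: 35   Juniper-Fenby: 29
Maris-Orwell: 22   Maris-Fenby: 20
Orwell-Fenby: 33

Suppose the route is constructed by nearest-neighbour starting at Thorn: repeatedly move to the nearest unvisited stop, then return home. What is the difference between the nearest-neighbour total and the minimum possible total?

From Thorn: Orwell=9, Maris=18, Juniper=28, Corby=29, Fenby=34 → choose Orwell (9).
From Orwell: Maris=22, Corby=32, Fenby=33, Juniper=35 → choose Maris (22).
From Maris: Corby=11, Fenby=20, Juniper=26 → choose Corby (11).
From Corby: Fenby=10, Juniper=19 → choose Fenby (10).
From Fenby: Juniper=29 → choose Juniper (29).
NN route Thorn → Orwell → Maris → Corby → Fenby → Juniper → Thorn costs 109.
Optimal: Thorn → Juniper → Corby → Fenby → Maris → Orwell → Thorn costs 108 (by enumerating all 60 distinct tours).
Excess = 109 − 108 = 1.

Excess over optimum: 1 min.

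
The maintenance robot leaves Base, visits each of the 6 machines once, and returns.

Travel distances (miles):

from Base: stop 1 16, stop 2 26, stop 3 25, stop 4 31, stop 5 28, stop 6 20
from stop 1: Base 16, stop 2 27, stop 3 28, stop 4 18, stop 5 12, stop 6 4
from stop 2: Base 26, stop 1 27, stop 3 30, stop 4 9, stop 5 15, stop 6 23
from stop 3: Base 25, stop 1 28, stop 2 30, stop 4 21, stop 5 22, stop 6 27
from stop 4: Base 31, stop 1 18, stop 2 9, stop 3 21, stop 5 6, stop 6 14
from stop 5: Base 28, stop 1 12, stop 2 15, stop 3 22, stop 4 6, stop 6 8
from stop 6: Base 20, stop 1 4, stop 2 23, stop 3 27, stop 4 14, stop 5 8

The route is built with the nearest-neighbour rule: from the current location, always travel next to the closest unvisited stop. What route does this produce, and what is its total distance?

Nearest-neighbour total = 98 miles; route Base → stop 1 → stop 6 → stop 5 → stop 4 → stop 2 → stop 3 → Base.

From Base: distances to unvisited — stop 1=16, stop 6=20, stop 3=25, stop 2=26, stop 5=28, stop 4=31. Nearest is stop 1 (16).
From stop 1: distances to unvisited — stop 6=4, stop 5=12, stop 4=18, stop 2=27, stop 3=28. Nearest is stop 6 (4).
From stop 6: distances to unvisited — stop 5=8, stop 4=14, stop 2=23, stop 3=27. Nearest is stop 5 (8).
From stop 5: distances to unvisited — stop 4=6, stop 2=15, stop 3=22. Nearest is stop 4 (6).
From stop 4: distances to unvisited — stop 2=9, stop 3=21. Nearest is stop 2 (9).
From stop 2: distances to unvisited — stop 3=30. Nearest is stop 3 (30).
Return stop 3→Base: 25.
Total = 16 + 4 + 8 + 6 + 9 + 30 + 25 = 98.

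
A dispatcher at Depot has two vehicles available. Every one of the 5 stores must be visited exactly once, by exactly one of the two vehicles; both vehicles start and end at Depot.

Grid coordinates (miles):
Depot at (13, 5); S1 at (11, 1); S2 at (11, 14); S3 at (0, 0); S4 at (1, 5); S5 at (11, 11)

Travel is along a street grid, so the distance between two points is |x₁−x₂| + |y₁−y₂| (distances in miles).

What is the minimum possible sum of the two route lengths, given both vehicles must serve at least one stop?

Minimum combined distance: 58 miles.

Try each way of splitting the stops between the two vehicles (each non-empty) and, for each split, find the best tour for each vehicle:
  {S1} + {S2, S3, S4, S5}: 12 + 54 = 66
  {S2} + {S1, S3, S4, S5}: 22 + 48 = 70
  {S1, S2} + {S3, S4, S5}: 30 + 48 = 78
  {S3} + {S1, S2, S4, S5}: 36 + 50 = 86
  {S1, S3} + {S2, S4, S5}: 36 + 42 = 78
  {S2, S3} + {S1, S4, S5}: 54 + 44 = 98
  … (15 splits in total)
  {S1, S3, S4} + {S2, S5}: 36 + 22 = 58  ← best
Best: vehicle 1 Depot → S1 → S3 → S4 → Depot = 36; vehicle 2 Depot → S2 → S5 → Depot = 22; combined 58.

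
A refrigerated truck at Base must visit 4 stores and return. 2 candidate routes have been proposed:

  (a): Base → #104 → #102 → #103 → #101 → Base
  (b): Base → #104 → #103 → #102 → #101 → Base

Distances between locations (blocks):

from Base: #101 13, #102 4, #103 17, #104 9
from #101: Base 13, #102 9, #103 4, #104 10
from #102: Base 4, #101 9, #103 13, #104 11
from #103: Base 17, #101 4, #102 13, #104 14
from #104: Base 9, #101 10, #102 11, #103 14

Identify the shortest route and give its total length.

(a): 9 + 11 + 13 + 4 + 13 = 50
(b): 9 + 14 + 13 + 9 + 13 = 58

Shortest is (a), total 50 blocks.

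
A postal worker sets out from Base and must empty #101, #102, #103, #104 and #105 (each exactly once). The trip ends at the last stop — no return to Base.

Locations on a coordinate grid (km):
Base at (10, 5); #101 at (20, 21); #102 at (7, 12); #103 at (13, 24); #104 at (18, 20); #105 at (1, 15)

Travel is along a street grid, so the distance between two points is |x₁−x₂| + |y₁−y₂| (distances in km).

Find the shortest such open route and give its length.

There are 5! = 120 possible orderings.
Base → #101 → #102 → #103 → #104 → #105: 26+22+18+9+22 = 97
Base → #101 → #102 → #103 → #105 → #104: 26+22+18+21+22 = 109
Base → #101 → #102 → #104 → #103 → #105: 26+22+19+9+21 = 97
Base → #101 → #102 → #104 → #105 → #103: 26+22+19+22+21 = 110
Base → #101 → #102 → #105 → #103 → #104: 26+22+9+21+9 = 87
Base → #101 → #102 → #105 → #104 → #103: 26+22+9+22+9 = 88
Base → #101 → #103 → #102 → #104 → #105: 26+10+18+19+22 = 95
Base → #101 → #103 → #102 → #105 → #104: 26+10+18+9+22 = 85
Base → #101 → #103 → #104 → #102 → #105: 26+10+9+19+9 = 73
Base → #101 → #103 → #104 → #105 → #102: 26+10+9+22+9 = 76
Base → #101 → #103 → #105 → #102 → #104: 26+10+21+9+19 = 85
Base → #101 → #103 → #105 → #104 → #102: 26+10+21+22+19 = 98
Base → #101 → #104 → #102 → #103 → #105: 26+3+19+18+21 = 87
Base → #101 → #104 → #102 → #105 → #103: 26+3+19+9+21 = 78
… (106 more)
Base → #102 → #105 → #103 → #104 → #101: 10+9+21+9+3 = 52  ← best
The minimum is 52.
One shortest path: Base → #102 → #105 → #103 → #104 → #101.

Shortest open route: 52 km.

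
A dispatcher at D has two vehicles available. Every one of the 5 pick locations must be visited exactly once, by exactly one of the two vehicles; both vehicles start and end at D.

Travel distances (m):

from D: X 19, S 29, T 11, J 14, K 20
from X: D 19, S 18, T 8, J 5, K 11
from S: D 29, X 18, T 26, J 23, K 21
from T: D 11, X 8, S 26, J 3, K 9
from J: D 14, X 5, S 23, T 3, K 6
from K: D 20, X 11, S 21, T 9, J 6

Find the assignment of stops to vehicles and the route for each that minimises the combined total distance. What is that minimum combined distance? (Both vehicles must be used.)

Minimum combined distance: 100 m.

Check every non-empty split of the stops between the two vehicles; for each half take its own optimal tour:
  {X} + {S, T, J, K}: 38 + 70 = 108
  {S} + {X, T, J, K}: 58 + 50 = 108
  {X, S} + {T, J, K}: 66 + 40 = 106
  {T} + {X, S, J, K}: 22 + 78 = 100
  {X, T} + {S, J, K}: 38 + 70 = 108
  {S, T} + {X, J, K}: 66 + 50 = 116
  … (15 splits in total)
Best: vehicle 1 D → T → D = 22; vehicle 2 D → X → S → K → J → D = 78; combined 100.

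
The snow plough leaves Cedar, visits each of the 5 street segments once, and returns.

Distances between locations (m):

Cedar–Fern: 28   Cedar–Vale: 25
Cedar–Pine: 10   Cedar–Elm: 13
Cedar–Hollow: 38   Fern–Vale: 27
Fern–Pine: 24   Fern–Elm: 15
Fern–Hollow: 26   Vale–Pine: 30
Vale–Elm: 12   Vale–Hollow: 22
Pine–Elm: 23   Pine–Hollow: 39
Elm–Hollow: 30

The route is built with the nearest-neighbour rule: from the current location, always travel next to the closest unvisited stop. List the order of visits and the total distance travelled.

121 m along Cedar → Pine → Elm → Vale → Hollow → Fern → Cedar.

At Cedar the remaining stops are Pine 10, Elm 13, Vale 25, Fern 28, Hollow 38; go to Pine.
At Pine the remaining stops are Elm 23, Fern 24, Vale 30, Hollow 39; go to Elm.
At Elm the remaining stops are Vale 12, Fern 15, Hollow 30; go to Vale.
At Vale the remaining stops are Hollow 22, Fern 27; go to Hollow.
At Hollow the remaining stops are Fern 26; go to Fern.
Return Fern→Cedar: 28.
Total = 10 + 23 + 12 + 22 + 26 + 28 = 121.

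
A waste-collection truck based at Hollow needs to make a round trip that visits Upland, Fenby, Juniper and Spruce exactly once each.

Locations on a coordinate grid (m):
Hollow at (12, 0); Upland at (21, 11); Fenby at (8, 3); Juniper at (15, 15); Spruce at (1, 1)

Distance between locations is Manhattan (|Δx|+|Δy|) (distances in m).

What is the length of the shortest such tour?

Hollow → Upland → Fenby → Juniper → Spruce → Hollow: 20+21+19+28+12 = 100
Hollow → Upland → Fenby → Spruce → Juniper → Hollow: 20+21+9+28+18 = 96
Hollow → Upland → Juniper → Fenby → Spruce → Hollow: 20+10+19+9+12 = 70
Hollow → Upland → Juniper → Spruce → Fenby → Hollow: 20+10+28+9+7 = 74
Hollow → Upland → Spruce → Fenby → Juniper → Hollow: 20+30+9+19+18 = 96
Hollow → Upland → Spruce → Juniper → Fenby → Hollow: 20+30+28+19+7 = 104
Hollow → Fenby → Upland → Juniper → Spruce → Hollow: 7+21+10+28+12 = 78
Hollow → Fenby → Upland → Spruce → Juniper → Hollow: 7+21+30+28+18 = 104
Hollow → Fenby → Juniper → Upland → Spruce → Hollow: 7+19+10+30+12 = 78
Hollow → Fenby → Spruce → Upland → Juniper → Hollow: 7+9+30+10+18 = 74
Hollow → Juniper → Upland → Fenby → Spruce → Hollow: 18+10+21+9+12 = 70
Hollow → Juniper → Fenby → Upland → Spruce → Hollow: 18+19+21+30+12 = 100
The minimum is 70.
One optimal route: Hollow → Upland → Juniper → Fenby → Spruce → Hollow (or its reverse).

Shortest round trip = 70 m.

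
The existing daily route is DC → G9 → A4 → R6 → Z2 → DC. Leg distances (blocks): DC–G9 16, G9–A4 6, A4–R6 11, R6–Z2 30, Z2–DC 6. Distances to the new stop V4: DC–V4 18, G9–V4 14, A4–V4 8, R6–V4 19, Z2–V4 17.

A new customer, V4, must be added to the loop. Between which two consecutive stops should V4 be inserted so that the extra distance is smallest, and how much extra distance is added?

Insertion cost between consecutive stops i–j is d(i,V4) + d(V4,j) − d(i,j):
  between DC and G9: 18 + 14 − 16 = 16
  between G9 and A4: 14 + 8 − 6 = 16
  between A4 and R6: 8 + 19 − 11 = 16
  between R6 and Z2: 19 + 17 − 30 = 6
  between Z2 and DC: 17 + 18 − 6 = 29
Cheapest insertion is between R6 and Z2, adding 6.
New total = 69 + 6 = 75.

+6 blocks — insert V4 between R6 and Z2.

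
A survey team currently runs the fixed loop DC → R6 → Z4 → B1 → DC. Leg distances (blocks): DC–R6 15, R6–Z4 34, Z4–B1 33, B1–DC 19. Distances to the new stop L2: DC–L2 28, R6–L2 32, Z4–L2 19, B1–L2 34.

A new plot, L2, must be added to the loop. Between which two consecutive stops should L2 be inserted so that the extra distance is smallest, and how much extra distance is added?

Insertion cost between consecutive stops i–j is d(i,L2) + d(L2,j) − d(i,j):
  between DC and R6: 28 + 32 − 15 = 45
  between R6 and Z4: 32 + 19 − 34 = 17
  between Z4 and B1: 19 + 34 − 33 = 20
  between B1 and DC: 34 + 28 − 19 = 43
Cheapest insertion is between R6 and Z4, adding 17.
New total = 101 + 17 = 118.

Minimum extra distance: 17 blocks, inserting L2 between R6 and Z4.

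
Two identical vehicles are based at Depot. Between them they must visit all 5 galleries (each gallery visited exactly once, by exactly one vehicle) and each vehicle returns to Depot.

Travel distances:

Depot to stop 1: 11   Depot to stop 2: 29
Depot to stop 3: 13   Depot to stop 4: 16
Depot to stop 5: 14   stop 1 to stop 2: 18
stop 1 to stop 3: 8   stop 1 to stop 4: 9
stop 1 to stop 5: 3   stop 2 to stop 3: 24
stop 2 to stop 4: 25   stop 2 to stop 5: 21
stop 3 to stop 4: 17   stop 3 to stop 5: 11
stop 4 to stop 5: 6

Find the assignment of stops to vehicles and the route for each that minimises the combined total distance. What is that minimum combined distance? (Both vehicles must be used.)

Try each way of splitting the stops between the two vehicles (each non-empty) and, for each split, find the best tour for each vehicle:
  {stop 1} + {stop 2, stop 3, stop 4, stop 5}: 22 + 80 = 102
  {stop 2} + {stop 1, stop 3, stop 4, stop 5}: 58 + 46 = 104
  {stop 1, stop 2} + {stop 3, stop 4, stop 5}: 58 + 46 = 104
  {stop 3} + {stop 1, stop 2, stop 4, stop 5}: 26 + 72 = 98
  {stop 1, stop 3} + {stop 2, stop 4, stop 5}: 32 + 72 = 104
  {stop 2, stop 3} + {stop 1, stop 4, stop 5}: 66 + 36 = 102
  … (15 splits in total)
Best: vehicle 1 Depot → stop 3 → Depot = 26; vehicle 2 Depot → stop 1 → stop 2 → stop 5 → stop 4 → Depot = 72; combined 98.

98 — the smallest possible combined total.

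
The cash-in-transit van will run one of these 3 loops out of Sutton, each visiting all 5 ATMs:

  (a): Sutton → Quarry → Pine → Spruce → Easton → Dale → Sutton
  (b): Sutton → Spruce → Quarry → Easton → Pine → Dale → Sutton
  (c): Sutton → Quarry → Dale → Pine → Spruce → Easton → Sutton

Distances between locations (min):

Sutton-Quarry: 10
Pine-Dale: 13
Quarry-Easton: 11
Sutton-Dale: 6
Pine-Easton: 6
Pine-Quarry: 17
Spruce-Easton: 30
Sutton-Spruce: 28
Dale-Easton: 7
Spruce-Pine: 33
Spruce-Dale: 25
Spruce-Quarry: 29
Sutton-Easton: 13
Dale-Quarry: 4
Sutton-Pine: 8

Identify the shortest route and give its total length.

Shortest is (b), total 93 min.

(a): 10 + 17 + 33 + 30 + 7 + 6 = 103
(b): 28 + 29 + 11 + 6 + 13 + 6 = 93
(c): 10 + 4 + 13 + 33 + 30 + 13 = 103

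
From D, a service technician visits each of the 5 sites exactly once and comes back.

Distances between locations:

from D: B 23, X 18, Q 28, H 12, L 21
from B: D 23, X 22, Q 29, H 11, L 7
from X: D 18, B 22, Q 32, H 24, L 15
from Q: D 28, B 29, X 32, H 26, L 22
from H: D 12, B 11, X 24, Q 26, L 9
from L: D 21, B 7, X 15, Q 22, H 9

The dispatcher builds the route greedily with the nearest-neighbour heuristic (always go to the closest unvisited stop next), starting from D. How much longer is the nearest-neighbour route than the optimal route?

From D: H=12, X=18, L=21, B=23, Q=28 → choose H (12).
From H: L=9, B=11, X=24, Q=26 → choose L (9).
From L: B=7, X=15, Q=22 → choose B (7).
From B: X=22, Q=29 → choose X (22).
From X: Q=32 → choose Q (32).
NN route D → H → L → B → X → Q → D costs 110.
Optimal: D → X → Q → L → B → H → D costs 102 (by enumerating all 60 distinct tours).
Excess = 110 − 102 = 8.

The nearest-neighbour route is 8 longer than optimal.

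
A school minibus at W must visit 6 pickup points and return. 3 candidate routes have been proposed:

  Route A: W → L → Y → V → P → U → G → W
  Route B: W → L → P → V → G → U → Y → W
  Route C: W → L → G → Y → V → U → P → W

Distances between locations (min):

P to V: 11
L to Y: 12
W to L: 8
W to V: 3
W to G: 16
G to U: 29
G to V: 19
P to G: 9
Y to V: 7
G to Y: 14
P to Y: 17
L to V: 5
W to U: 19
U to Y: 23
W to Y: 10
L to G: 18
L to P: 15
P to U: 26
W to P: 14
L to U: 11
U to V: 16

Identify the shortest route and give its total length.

103 min — Route C is the shortest.

Route A: 8 + 12 + 7 + 11 + 26 + 29 + 16 = 109
Route B: 8 + 15 + 11 + 19 + 29 + 23 + 10 = 115
Route C: 8 + 18 + 14 + 7 + 16 + 26 + 14 = 103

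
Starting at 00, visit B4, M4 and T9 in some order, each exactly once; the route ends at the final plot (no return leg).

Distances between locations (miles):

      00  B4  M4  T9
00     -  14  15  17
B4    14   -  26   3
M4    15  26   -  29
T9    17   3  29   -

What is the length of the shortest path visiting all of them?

There are 3! = 6 possible orderings.
00 - B4 - M4 - T9: 14+26+29 = 69
00 - B4 - T9 - M4: 14+3+29 = 46
00 - M4 - B4 - T9: 15+26+3 = 44
00 - M4 - T9 - B4: 15+29+3 = 47
00 - T9 - B4 - M4: 17+3+26 = 46
00 - T9 - M4 - B4: 17+29+26 = 72
The minimum is 44.
One shortest path: 00 → M4 → B4 → T9.

44 miles — the minimum one-way total.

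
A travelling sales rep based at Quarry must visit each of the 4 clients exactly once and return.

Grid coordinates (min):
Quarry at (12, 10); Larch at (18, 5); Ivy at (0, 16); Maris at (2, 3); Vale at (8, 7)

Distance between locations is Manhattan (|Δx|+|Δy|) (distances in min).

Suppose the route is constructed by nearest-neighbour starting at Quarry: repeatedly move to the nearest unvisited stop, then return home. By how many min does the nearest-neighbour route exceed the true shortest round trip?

From Quarry: Vale=7, Larch=11, Maris=17, Ivy=18 → choose Vale (7).
From Vale: Maris=10, Larch=12, Ivy=17 → choose Maris (10).
From Maris: Ivy=15, Larch=18 → choose Ivy (15).
From Ivy: Larch=29 → choose Larch (29).
NN route Quarry → Vale → Maris → Ivy → Larch → Quarry costs 72.
Optimal: Quarry → Larch → Vale → Maris → Ivy → Quarry costs 66 (by enumerating all 12 distinct tours).
Excess = 72 − 66 = 6.

6 min longer than the optimal tour.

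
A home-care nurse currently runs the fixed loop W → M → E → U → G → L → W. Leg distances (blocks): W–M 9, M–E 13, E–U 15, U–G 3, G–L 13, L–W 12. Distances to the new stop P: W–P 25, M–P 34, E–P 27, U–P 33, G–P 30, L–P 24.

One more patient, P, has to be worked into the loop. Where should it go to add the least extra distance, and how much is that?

Minimum extra distance: 37 blocks, inserting P between L and W.

Insertion cost between consecutive stops i–j is d(i,P) + d(P,j) − d(i,j):
  between W and M: 25 + 34 − 9 = 50
  between M and E: 34 + 27 − 13 = 48
  between E and U: 27 + 33 − 15 = 45
  between U and G: 33 + 30 − 3 = 60
  between G and L: 30 + 24 − 13 = 41
  between L and W: 24 + 25 − 12 = 37
Cheapest insertion is between L and W, adding 37.
New total = 65 + 37 = 102.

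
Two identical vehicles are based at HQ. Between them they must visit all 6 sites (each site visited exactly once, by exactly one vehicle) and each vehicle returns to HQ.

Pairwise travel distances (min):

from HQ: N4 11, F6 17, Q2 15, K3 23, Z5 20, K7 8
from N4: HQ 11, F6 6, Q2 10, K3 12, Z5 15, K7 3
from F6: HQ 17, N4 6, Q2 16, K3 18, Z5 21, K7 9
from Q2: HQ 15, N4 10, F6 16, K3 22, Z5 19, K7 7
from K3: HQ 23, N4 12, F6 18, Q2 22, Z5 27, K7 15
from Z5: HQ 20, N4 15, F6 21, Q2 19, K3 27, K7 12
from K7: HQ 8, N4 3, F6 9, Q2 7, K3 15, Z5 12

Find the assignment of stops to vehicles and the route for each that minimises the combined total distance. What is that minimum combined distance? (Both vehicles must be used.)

Minimum combined distance: 112 min.

There are 2^5 − 1 = 31 ways to divide the 6 stops into two non-empty groups. For each, the best each vehicle can do is its own shortest tour through its group:
  {N4} + {F6, Q2, K3, Z5, K7}: 22 + 96 = 118
  {F6} + {N4, Q2, K3, Z5, K7}: 34 + 84 = 118
  {N4, F6} + {Q2, K3, Z5, K7}: 34 + 84 = 118
  {Q2} + {N4, F6, K3, Z5, K7}: 30 + 82 = 112
  {N4, Q2} + {F6, K3, Z5, K7}: 36 + 82 = 118
  {F6, Q2} + {N4, K3, Z5, K7}: 48 + 70 = 118
  … (31 splits in total)
Best: vehicle 1 HQ → Q2 → HQ = 30; vehicle 2 HQ → N4 → F6 → K3 → Z5 → K7 → HQ = 82; combined 112.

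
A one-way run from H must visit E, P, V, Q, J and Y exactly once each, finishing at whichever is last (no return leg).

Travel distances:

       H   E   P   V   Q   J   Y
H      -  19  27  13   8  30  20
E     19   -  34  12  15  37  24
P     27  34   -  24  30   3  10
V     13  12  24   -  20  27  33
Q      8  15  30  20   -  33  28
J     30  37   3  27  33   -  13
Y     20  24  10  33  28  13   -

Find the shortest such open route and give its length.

Minimum one-way distance = 75.

There are 6! = 720 possible orderings.
H - E - P - V - Q - J - Y: 19+34+24+20+33+13 = 143
H - E - P - V - Q - Y - J: 19+34+24+20+28+13 = 138
H - E - P - V - J - Q - Y: 19+34+24+27+33+28 = 165
H - E - P - V - J - Y - Q: 19+34+24+27+13+28 = 145
H - E - P - V - Y - Q - J: 19+34+24+33+28+33 = 171
H - E - P - V - Y - J - Q: 19+34+24+33+13+33 = 156
H - E - P - Q - V - J - Y: 19+34+30+20+27+13 = 143
H - E - P - Q - V - Y - J: 19+34+30+20+33+13 = 149
… (712 more)
H - Q - E - V - P - J - Y: 8+15+12+24+3+13 = 75  ← best
The minimum is 75.
One shortest path: H → Q → E → V → P → J → Y.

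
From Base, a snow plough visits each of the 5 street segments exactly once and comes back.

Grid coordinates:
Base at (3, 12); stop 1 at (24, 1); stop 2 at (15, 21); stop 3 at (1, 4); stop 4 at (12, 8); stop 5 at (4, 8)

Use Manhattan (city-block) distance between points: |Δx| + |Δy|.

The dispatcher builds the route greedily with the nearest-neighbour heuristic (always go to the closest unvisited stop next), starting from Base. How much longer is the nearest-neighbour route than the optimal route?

Excess over optimum: 10.

Base: stop 5=5, stop 3=10, stop 4=13, stop 2=21, stop 1=32 ⇒ stop 5
stop 5: stop 3=7, stop 4=8, stop 2=24, stop 1=27 ⇒ stop 3
stop 3: stop 4=15, stop 1=26, stop 2=31 ⇒ stop 4
stop 4: stop 2=16, stop 1=19 ⇒ stop 2
stop 2: stop 1=29 ⇒ stop 1
NN route Base → stop 5 → stop 3 → stop 4 → stop 2 → stop 1 → Base costs 104.
Optimal: Base → stop 2 → stop 1 → stop 4 → stop 5 → stop 3 → Base costs 94 (by enumerating all 60 distinct tours).
Excess = 104 − 94 = 10.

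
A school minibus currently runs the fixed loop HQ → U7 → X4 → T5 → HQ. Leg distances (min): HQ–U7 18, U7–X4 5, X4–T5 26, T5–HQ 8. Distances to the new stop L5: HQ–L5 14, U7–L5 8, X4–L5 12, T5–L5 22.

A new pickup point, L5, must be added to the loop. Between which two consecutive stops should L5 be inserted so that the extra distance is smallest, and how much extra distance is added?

Adding 4 min by placing L5 on the HQ–U7 leg.

Insertion cost between consecutive stops i–j is d(i,L5) + d(L5,j) − d(i,j):
  between HQ and U7: 14 + 8 − 18 = 4
  between U7 and X4: 8 + 12 − 5 = 15
  between X4 and T5: 12 + 22 − 26 = 8
  between T5 and HQ: 22 + 14 − 8 = 28
Cheapest insertion is between HQ and U7, adding 4.
New total = 57 + 4 = 61.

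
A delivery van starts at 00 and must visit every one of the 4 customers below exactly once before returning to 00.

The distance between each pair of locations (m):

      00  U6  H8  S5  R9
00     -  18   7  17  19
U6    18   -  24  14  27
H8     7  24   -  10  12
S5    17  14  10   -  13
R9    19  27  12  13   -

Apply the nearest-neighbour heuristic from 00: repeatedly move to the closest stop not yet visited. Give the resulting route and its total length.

From 00: distances to unvisited — H8=7, S5=17, U6=18, R9=19. Nearest is H8 (7).
From H8: distances to unvisited — S5=10, R9=12, U6=24. Nearest is S5 (10).
From S5: distances to unvisited — R9=13, U6=14. Nearest is R9 (13).
From R9: distances to unvisited — U6=27. Nearest is U6 (27).
Return U6→00: 18.
Total = 7 + 10 + 13 + 27 + 18 = 75.

75 m along 00 → H8 → S5 → R9 → U6 → 00.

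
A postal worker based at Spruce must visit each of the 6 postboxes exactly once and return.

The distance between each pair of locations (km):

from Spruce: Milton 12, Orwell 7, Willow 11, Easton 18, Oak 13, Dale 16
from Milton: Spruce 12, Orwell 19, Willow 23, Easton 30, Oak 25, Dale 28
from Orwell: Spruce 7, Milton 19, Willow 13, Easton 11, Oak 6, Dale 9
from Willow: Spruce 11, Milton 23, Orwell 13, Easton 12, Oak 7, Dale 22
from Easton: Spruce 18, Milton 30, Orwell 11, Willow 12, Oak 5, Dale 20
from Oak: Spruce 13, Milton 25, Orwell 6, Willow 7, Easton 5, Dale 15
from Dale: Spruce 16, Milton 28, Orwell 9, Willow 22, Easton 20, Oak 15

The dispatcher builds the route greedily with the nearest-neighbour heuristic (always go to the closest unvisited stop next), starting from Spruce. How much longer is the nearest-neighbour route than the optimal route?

Excess over optimum: 9 km.

From Spruce: Orwell=7, Willow=11, Milton=12, Oak=13, Dale=16, Easton=18 → choose Orwell (7).
From Orwell: Oak=6, Dale=9, Easton=11, Willow=13, Milton=19 → choose Oak (6).
From Oak: Easton=5, Willow=7, Dale=15, Milton=25 → choose Easton (5).
From Easton: Willow=12, Dale=20, Milton=30 → choose Willow (12).
From Willow: Dale=22, Milton=23 → choose Dale (22).
From Dale: Milton=28 → choose Milton (28).
NN route Spruce → Orwell → Oak → Easton → Willow → Dale → Milton → Spruce costs 92.
Optimal: Spruce → Milton → Orwell → Dale → Easton → Oak → Willow → Spruce costs 83 (by enumerating all 360 distinct tours).
Excess = 92 − 83 = 9.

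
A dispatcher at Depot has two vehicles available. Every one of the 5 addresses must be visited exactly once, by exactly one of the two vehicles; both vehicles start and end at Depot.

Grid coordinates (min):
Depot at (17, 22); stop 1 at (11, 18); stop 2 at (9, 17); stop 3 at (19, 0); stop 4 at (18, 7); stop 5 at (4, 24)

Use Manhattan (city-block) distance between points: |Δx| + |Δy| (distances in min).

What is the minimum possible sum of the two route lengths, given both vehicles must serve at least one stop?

Check every non-empty split of the stops between the two vehicles; for each half take its own optimal tour:
  {stop 1} + {stop 2, stop 3, stop 4, stop 5}: 20 + 78 = 98
  {stop 2} + {stop 1, stop 3, stop 4, stop 5}: 26 + 78 = 104
  {stop 1, stop 2} + {stop 3, stop 4, stop 5}: 26 + 78 = 104
  {stop 3} + {stop 1, stop 2, stop 4, stop 5}: 48 + 64 = 112
  {stop 1, stop 3} + {stop 2, stop 4, stop 5}: 60 + 62 = 122
  {stop 2, stop 3} + {stop 1, stop 4, stop 5}: 64 + 62 = 126
  … (15 splits in total)
  {stop 3, stop 4} + {stop 1, stop 2, stop 5}: 48 + 40 = 88  ← best
Best: vehicle 1 Depot → stop 3 → stop 4 → Depot = 48; vehicle 2 Depot → stop 1 → stop 2 → stop 5 → Depot = 40; combined 88.

Minimum combined distance: 88 min.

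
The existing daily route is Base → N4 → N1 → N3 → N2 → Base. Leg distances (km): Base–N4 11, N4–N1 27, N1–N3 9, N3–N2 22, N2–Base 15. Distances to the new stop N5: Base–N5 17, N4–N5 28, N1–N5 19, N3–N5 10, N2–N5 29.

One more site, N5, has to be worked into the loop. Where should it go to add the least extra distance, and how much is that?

Insertion cost between consecutive stops i–j is d(i,N5) + d(N5,j) − d(i,j):
  between Base and N4: 17 + 28 − 11 = 34
  between N4 and N1: 28 + 19 − 27 = 20
  between N1 and N3: 19 + 10 − 9 = 20
  between N3 and N2: 10 + 29 − 22 = 17
  between N2 and Base: 29 + 17 − 15 = 31
Cheapest insertion is between N3 and N2, adding 17.
New total = 84 + 17 = 101.

Minimum extra distance: 17 km, inserting N5 between N3 and N2.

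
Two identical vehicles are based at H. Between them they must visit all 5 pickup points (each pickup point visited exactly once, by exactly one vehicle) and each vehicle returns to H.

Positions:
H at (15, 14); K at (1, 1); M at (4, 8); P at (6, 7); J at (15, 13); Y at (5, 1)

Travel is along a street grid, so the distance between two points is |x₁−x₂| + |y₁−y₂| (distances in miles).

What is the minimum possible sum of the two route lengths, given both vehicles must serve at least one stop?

There are 2^4 − 1 = 15 ways to divide the 5 stops into two non-empty groups. For each, the best each vehicle can do is its own shortest tour through its group:
  {K} + {M, P, J, Y}: 54 + 48 = 102
  {M} + {K, P, J, Y}: 34 + 54 = 88
  {K, M} + {P, J, Y}: 54 + 46 = 100
  {P} + {K, M, J, Y}: 32 + 54 = 86
  {K, P} + {M, J, Y}: 54 + 48 = 102
  {M, P} + {K, J, Y}: 36 + 54 = 90
  … (15 splits in total)
  {J} + {K, M, P, Y}: 2 + 54 = 56  ← best
Best: vehicle 1 H → J → H = 2; vehicle 2 H → M → K → Y → P → H = 54; combined 56.

56 miles — the smallest possible combined total.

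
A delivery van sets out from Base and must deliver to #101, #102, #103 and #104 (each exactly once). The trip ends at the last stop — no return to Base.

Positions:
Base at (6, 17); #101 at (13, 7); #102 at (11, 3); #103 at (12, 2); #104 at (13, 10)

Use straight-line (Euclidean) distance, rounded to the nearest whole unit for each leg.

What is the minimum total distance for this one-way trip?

There are 4! = 24 possible orderings.
Base - #101 - #102 - #103 - #104: 12+4+1+8 = 25
Base - #101 - #102 - #104 - #103: 12+4+7+8 = 31
Base - #101 - #103 - #102 - #104: 12+5+1+7 = 25
Base - #101 - #103 - #104 - #102: 12+5+8+7 = 32
Base - #101 - #104 - #102 - #103: 12+3+7+1 = 23
Base - #101 - #104 - #103 - #102: 12+3+8+1 = 24
Base - #102 - #101 - #103 - #104: 15+4+5+8 = 32
Base - #102 - #101 - #104 - #103: 15+4+3+8 = 30
Base - #102 - #103 - #101 - #104: 15+1+5+3 = 24
Base - #102 - #103 - #104 - #101: 15+1+8+3 = 27
Base - #102 - #104 - #101 - #103: 15+7+3+5 = 30
Base - #102 - #104 - #103 - #101: 15+7+8+5 = 35
Base - #103 - #101 - #102 - #104: 16+5+4+7 = 32
Base - #103 - #101 - #104 - #102: 16+5+3+7 = 31
… (10 more)
Base - #104 - #101 - #102 - #103: 10+3+4+1 = 18  ← best
The minimum is 18.
One shortest path: Base → #104 → #101 → #102 → #103.

Shortest open route: 18.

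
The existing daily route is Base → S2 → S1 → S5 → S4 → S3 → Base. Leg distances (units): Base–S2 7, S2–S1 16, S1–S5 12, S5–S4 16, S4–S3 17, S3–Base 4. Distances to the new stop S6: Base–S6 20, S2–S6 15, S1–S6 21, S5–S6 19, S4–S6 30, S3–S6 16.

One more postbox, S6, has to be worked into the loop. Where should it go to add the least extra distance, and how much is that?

Minimum extra distance: 20, inserting S6 between S2 and S1.

Insertion cost between consecutive stops i–j is d(i,S6) + d(S6,j) − d(i,j):
  between Base and S2: 20 + 15 − 7 = 28
  between S2 and S1: 15 + 21 − 16 = 20
  between S1 and S5: 21 + 19 − 12 = 28
  between S5 and S4: 19 + 30 − 16 = 33
  between S4 and S3: 30 + 16 − 17 = 29
  between S3 and Base: 16 + 20 − 4 = 32
Cheapest insertion is between S2 and S1, adding 20.
New total = 72 + 20 = 92.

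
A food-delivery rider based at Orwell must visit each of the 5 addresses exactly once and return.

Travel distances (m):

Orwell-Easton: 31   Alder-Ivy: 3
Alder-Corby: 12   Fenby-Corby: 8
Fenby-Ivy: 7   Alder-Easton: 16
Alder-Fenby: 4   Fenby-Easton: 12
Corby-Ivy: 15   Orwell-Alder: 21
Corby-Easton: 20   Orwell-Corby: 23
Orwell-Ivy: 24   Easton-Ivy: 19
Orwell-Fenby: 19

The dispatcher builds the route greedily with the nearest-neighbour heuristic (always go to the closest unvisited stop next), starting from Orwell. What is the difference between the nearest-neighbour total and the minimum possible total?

The nearest-neighbour route is 6 m longer than optimal.

From Orwell: Fenby=19, Alder=21, Corby=23, Ivy=24, Easton=31 → choose Fenby (19).
From Fenby: Alder=4, Ivy=7, Corby=8, Easton=12 → choose Alder (4).
From Alder: Ivy=3, Corby=12, Easton=16 → choose Ivy (3).
From Ivy: Corby=15, Easton=19 → choose Corby (15).
From Corby: Easton=20 → choose Easton (20).
NN route Orwell → Fenby → Alder → Ivy → Corby → Easton → Orwell costs 92.
Optimal: Orwell → Alder → Ivy → Fenby → Easton → Corby → Orwell costs 86 (by enumerating all 60 distinct tours).
Excess = 92 − 86 = 6.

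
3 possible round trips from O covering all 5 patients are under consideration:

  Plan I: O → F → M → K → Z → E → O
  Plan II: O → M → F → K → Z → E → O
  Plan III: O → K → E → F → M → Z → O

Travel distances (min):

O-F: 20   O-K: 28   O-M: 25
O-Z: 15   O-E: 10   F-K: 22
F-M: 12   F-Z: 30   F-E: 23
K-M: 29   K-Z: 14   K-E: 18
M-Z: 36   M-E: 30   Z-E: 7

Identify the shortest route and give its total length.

90 min — Plan II is the shortest.

Plan I: 20 + 12 + 29 + 14 + 7 + 10 = 92
Plan II: 25 + 12 + 22 + 14 + 7 + 10 = 90
Plan III: 28 + 18 + 23 + 12 + 36 + 15 = 132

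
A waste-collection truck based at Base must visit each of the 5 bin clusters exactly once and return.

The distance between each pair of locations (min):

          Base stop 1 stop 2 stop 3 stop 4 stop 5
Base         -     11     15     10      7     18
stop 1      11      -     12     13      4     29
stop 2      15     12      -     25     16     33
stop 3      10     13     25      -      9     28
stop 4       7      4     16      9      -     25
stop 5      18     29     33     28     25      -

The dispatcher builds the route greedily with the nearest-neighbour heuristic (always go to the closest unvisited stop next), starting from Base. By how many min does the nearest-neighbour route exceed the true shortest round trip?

From Base: stop 4=7, stop 3=10, stop 1=11, stop 2=15, stop 5=18 → choose stop 4 (7).
From stop 4: stop 1=4, stop 3=9, stop 2=16, stop 5=25 → choose stop 1 (4).
From stop 1: stop 2=12, stop 3=13, stop 5=29 → choose stop 2 (12).
From stop 2: stop 3=25, stop 5=33 → choose stop 3 (25).
From stop 3: stop 5=28 → choose stop 5 (28).
NN route Base → stop 4 → stop 1 → stop 2 → stop 3 → stop 5 → Base costs 94.
Optimal: Base → stop 2 → stop 1 → stop 4 → stop 3 → stop 5 → Base costs 86 (by enumerating all 60 distinct tours).
Excess = 94 − 86 = 8.

8 min longer than the optimal tour.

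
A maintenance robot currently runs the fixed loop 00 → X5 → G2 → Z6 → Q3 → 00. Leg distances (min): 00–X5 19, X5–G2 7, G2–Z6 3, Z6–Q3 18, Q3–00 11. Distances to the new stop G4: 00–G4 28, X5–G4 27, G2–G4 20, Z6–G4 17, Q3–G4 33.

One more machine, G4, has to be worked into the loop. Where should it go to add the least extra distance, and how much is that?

+32 min — insert G4 between Z6 and Q3.

Insertion cost between consecutive stops i–j is d(i,G4) + d(G4,j) − d(i,j):
  between 00 and X5: 28 + 27 − 19 = 36
  between X5 and G2: 27 + 20 − 7 = 40
  between G2 and Z6: 20 + 17 − 3 = 34
  between Z6 and Q3: 17 + 33 − 18 = 32
  between Q3 and 00: 33 + 28 − 11 = 50
Cheapest insertion is between Z6 and Q3, adding 32.
New total = 58 + 32 = 90.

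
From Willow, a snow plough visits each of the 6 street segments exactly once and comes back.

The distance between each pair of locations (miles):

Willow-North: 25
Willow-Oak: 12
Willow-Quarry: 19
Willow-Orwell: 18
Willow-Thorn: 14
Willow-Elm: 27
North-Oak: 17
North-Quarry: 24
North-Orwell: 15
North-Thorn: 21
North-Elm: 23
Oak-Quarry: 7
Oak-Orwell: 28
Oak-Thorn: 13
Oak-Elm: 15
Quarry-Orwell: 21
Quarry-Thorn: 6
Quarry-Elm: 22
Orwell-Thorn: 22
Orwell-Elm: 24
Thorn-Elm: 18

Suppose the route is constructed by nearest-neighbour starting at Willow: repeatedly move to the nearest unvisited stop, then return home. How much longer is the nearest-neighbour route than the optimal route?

Willow: Oak=12, Thorn=14, Orwell=18, Quarry=19, North=25, Elm=27 ⇒ Oak
Oak: Quarry=7, Thorn=13, Elm=15, North=17, Orwell=28 ⇒ Quarry
Quarry: Thorn=6, Orwell=21, Elm=22, North=24 ⇒ Thorn
Thorn: Elm=18, North=21, Orwell=22 ⇒ Elm
Elm: North=23, Orwell=24 ⇒ North
North: Orwell=15 ⇒ Orwell
NN route Willow → Oak → Quarry → Thorn → Elm → North → Orwell → Willow costs 99.
Optimal: Willow → Orwell → North → Elm → Oak → Quarry → Thorn → Willow costs 98 (by enumerating all 360 distinct tours).
Excess = 99 − 98 = 1.

1 miles longer than the optimal tour.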